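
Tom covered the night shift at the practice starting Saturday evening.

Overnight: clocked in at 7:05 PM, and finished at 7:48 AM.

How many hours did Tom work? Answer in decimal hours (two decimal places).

Overnight: 7:05 PM → midnight = 4 h 55 min; midnight → 7:48 AM = 7 h 48 min; span 12 h 43 min

12.72 hours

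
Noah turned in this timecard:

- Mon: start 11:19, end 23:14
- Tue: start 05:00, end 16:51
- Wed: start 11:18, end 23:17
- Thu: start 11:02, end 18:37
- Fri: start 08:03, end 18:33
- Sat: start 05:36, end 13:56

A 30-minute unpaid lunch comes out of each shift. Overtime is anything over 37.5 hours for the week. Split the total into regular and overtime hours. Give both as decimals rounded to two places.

Regular 37.50 hours, overtime 21.67 hours

Mon: 11:19–23:14 = 11 h 55 min; less 30 min break → 11 h 25 min
Tue: 05:00–16:51 = 11 h 51 min; less 30 min break → 11 h 21 min
Wed: 11:18–23:17 = 11 h 59 min; less 30 min break → 11 h 29 min
Thu: 11:02–18:37 = 7 h 35 min; less 30 min break → 7 h 5 min
Fri: 08:03–18:33 = 10 h 30 min; less 30 min break → 10 h 0 min
Sat: 05:36–13:56 = 8 h 20 min; less 30 min break → 7 h 50 min
Total worked: 59 h 10 min = 59.17 h.
Threshold 37.5 h → overtime 21 h 40 min, regular 37 h 30 min.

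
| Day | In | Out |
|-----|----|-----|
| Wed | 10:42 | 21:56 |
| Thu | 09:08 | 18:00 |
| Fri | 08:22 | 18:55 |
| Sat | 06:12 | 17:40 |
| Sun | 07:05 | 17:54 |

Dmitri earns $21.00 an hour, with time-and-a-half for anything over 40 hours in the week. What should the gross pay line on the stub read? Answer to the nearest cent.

$1247.40

Wed: 10:42–21:56 = 11 h 14 min
Thu: 09:08–18:00 = 8 h 52 min
Fri: 08:22–18:55 = 10 h 33 min
Sat: 06:12–17:40 = 11 h 28 min
Sun: 07:05–17:54 = 10 h 49 min
Total worked: 52 h 56 min = 3176 min.
Regular 40 h 0 min = 2400 min at $21.00/h; overtime 12 h 56 min = 776 min at $31.50/h.
Pay = (2400 × $21.00 + 776 × $31.50) ÷ 60 = $1247.40.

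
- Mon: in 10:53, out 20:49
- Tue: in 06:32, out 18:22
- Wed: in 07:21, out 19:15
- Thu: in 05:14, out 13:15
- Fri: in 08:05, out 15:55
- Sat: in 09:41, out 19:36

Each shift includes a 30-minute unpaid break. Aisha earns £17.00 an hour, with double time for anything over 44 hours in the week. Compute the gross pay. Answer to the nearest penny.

Mon: 10:53–20:49 = 9 h 56 min; less 30 min break → 9 h 26 min
Tue: 06:32–18:22 = 11 h 50 min; less 30 min break → 11 h 20 min
Wed: 07:21–19:15 = 11 h 54 min; less 30 min break → 11 h 24 min
Thu: 05:14–13:15 = 8 h 1 min; less 30 min break → 7 h 31 min
Fri: 08:05–15:55 = 7 h 50 min; less 30 min break → 7 h 20 min
Sat: 09:41–19:36 = 9 h 55 min; less 30 min break → 9 h 25 min
Total worked: 56 h 26 min = 3386 min.
Regular 44 h 0 min = 2640 min at £17.00/h; overtime 12 h 26 min = 746 min at £34.00/h.
Pay = (2640 × £17.00 + 746 × £34.00) ÷ 60 = £1170.73.

£1170.73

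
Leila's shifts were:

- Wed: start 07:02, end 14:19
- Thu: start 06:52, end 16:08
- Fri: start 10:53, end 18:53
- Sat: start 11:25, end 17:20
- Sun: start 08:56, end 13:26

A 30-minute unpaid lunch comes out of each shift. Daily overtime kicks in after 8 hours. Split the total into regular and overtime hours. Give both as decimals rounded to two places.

Regular 31.70 hours, overtime 0.77 hours

Wed: 07:02–14:19 = 7 h 17 min; less 30 min break → 6 h 47 min
Thu: 06:52–16:08 = 9 h 16 min; less 30 min break → 8 h 46 min
Fri: 10:53–18:53 = 8 h 0 min; less 30 min break → 7 h 30 min
Sat: 11:25–17:20 = 5 h 55 min; less 30 min break → 5 h 25 min
Sun: 08:56–13:26 = 4 h 30 min; less 30 min break → 4 h 0 min
Wed reg 6 h 47 min / OT 0 h 0 min; Thu reg 8 h 0 min / OT 0 h 46 min; Fri reg 7 h 30 min / OT 0 h 0 min; Sat reg 5 h 25 min / OT 0 h 0 min; Sun reg 4 h 0 min / OT 0 h 0 min.
Totals: regular 31 h 42 min, overtime 0 h 46 min.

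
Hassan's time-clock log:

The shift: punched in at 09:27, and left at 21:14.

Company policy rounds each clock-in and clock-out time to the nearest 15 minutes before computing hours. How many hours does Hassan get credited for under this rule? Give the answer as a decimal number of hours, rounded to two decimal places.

11.75 hours

The shift: in 09:27→09:30, out 21:14→21:15; 11 h 45 min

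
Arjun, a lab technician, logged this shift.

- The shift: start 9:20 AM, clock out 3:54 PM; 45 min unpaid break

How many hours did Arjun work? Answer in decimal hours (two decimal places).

5.82 hours

The shift: 9:20 AM–3:54 PM = 6 h 34 min; less 45 min break → 5 h 49 min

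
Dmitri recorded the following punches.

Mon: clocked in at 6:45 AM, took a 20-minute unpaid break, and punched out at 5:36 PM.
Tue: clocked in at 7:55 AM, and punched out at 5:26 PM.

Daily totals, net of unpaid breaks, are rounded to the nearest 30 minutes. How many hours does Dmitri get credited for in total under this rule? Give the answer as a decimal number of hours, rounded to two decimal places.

20.00 hours

Mon: 6:45 AM–5:36 PM = 10 h 51 min − 20 min = 10 h 31 min → rounds to 10 h 30 min
Tue: 7:55 AM–5:26 PM = 9 h 31 min → rounds to 9 h 30 min
Total credited: 20 h 0 min.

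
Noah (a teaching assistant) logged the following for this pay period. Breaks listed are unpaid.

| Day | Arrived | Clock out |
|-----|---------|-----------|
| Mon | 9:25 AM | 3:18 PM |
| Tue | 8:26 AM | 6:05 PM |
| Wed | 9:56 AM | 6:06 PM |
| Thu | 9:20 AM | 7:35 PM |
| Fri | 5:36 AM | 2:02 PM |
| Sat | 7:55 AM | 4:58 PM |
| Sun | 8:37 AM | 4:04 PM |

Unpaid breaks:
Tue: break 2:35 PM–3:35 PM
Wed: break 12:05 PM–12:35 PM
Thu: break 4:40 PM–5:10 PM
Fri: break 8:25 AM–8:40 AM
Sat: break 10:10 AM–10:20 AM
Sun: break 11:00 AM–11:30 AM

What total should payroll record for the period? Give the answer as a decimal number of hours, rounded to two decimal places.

Mon: 9:25 AM–3:18 PM = 5 h 53 min
Tue: 8:26 AM–6:05 PM = 9 h 39 min; less 60 min break → 8 h 39 min
Wed: 9:56 AM–6:06 PM = 8 h 10 min; less 30 min break → 7 h 40 min
Thu: 9:20 AM–7:35 PM = 10 h 15 min; less 30 min break → 9 h 45 min
Fri: 5:36 AM–2:02 PM = 8 h 26 min; less 15 min break → 8 h 11 min
Sat: 7:55 AM–4:58 PM = 9 h 3 min; less 10 min break → 8 h 53 min
Sun: 8:37 AM–4:04 PM = 7 h 27 min; less 30 min break → 6 h 57 min
Total: 5 h 53 min + 8 h 39 min + 7 h 40 min + 9 h 45 min + 8 h 11 min + 8 h 53 min + 6 h 57 min = 55 h 58 min.

55.97 hours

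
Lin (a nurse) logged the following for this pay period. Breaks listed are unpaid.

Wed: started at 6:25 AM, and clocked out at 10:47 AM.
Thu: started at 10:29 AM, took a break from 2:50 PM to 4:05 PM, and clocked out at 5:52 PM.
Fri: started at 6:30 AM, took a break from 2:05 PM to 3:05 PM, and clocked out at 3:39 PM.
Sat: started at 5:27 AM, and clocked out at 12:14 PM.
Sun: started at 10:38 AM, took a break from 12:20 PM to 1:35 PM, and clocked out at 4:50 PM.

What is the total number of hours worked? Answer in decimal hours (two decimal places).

Wed: 6:25 AM–10:47 AM = 4 h 22 min
Thu: 10:29 AM–5:52 PM = 7 h 23 min; less 75 min break → 6 h 8 min
Fri: 6:30 AM–3:39 PM = 9 h 9 min; less 60 min break → 8 h 9 min
Sat: 5:27 AM–12:14 PM = 6 h 47 min
Sun: 10:38 AM–4:50 PM = 6 h 12 min; less 75 min break → 4 h 57 min
Total: 4 h 22 min + 6 h 8 min + 8 h 9 min + 6 h 47 min + 4 h 57 min = 30 h 23 min.

30.38 hours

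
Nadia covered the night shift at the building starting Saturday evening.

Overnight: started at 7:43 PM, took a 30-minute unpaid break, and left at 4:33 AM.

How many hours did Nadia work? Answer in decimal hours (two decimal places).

Overnight: 7:43 PM → midnight = 4 h 17 min; midnight → 4:33 AM = 4 h 33 min; span 8 h 50 min; less 30 min break → 8 h 20 min

8.33 hours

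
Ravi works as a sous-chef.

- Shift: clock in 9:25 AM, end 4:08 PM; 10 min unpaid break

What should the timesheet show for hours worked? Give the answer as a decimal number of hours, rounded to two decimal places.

Shift: 9:25 AM–4:08 PM = 6 h 43 min; less 10 min break → 6 h 33 min

6.55 hours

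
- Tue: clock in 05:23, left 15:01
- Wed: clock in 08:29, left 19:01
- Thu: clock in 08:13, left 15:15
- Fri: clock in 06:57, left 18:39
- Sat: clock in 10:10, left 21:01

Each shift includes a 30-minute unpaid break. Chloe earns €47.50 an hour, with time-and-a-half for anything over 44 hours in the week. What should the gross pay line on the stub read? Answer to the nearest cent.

Tue: 05:23–15:01 = 9 h 38 min; less 30 min break → 9 h 8 min
Wed: 08:29–19:01 = 10 h 32 min; less 30 min break → 10 h 2 min
Thu: 08:13–15:15 = 7 h 2 min; less 30 min break → 6 h 32 min
Fri: 06:57–18:39 = 11 h 42 min; less 30 min break → 11 h 12 min
Sat: 10:10–21:01 = 10 h 51 min; less 30 min break → 10 h 21 min
Total worked: 47 h 15 min = 2835 min.
Regular 44 h 0 min = 2640 min at €47.50/h; overtime 3 h 15 min = 195 min at €71.25/h.
Pay = (2640 × €47.50 + 195 × €71.25) ÷ 60 = €2321.56.

€2321.56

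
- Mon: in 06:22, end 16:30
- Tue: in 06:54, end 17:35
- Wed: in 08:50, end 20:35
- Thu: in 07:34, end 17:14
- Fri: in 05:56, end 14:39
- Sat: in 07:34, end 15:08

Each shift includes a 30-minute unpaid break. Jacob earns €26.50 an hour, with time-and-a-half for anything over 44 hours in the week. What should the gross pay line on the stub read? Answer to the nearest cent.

€1623.79

Mon: 06:22–16:30 = 10 h 8 min; less 30 min break → 9 h 38 min
Tue: 06:54–17:35 = 10 h 41 min; less 30 min break → 10 h 11 min
Wed: 08:50–20:35 = 11 h 45 min; less 30 min break → 11 h 15 min
Thu: 07:34–17:14 = 9 h 40 min; less 30 min break → 9 h 10 min
Fri: 05:56–14:39 = 8 h 43 min; less 30 min break → 8 h 13 min
Sat: 07:34–15:08 = 7 h 34 min; less 30 min break → 7 h 4 min
Total worked: 55 h 31 min = 3331 min.
Regular 44 h 0 min = 2640 min at €26.50/h; overtime 11 h 31 min = 691 min at €39.75/h.
Pay = (2640 × €26.50 + 691 × €39.75) ÷ 60 = €1623.79.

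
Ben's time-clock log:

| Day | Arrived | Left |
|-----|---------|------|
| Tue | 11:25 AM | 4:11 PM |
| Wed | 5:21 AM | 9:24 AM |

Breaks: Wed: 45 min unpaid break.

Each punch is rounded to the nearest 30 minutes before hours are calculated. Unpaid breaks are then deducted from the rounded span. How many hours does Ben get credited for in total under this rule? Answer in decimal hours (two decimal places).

7.75 hours

Tue: in 11:25 AM→11:30 AM, out 4:11 PM→4:00 PM; 4 h 30 min
Wed: in 5:21 AM→5:30 AM, out 9:24 AM→9:30 AM; 4 h 0 min − 45 min = 3 h 15 min
Total credited: 7 h 45 min.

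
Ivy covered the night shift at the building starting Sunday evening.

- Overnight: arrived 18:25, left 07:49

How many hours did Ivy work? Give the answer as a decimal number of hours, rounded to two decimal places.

13.40 hours

Overnight: 18:25 → midnight = 5 h 35 min; midnight → 07:49 = 7 h 49 min; span 13 h 24 min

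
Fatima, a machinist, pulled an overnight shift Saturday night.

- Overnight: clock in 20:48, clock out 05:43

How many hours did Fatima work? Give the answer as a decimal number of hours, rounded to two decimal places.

8.92 hours

Overnight: 20:48 → midnight = 3 h 12 min; midnight → 05:43 = 5 h 43 min; span 8 h 55 min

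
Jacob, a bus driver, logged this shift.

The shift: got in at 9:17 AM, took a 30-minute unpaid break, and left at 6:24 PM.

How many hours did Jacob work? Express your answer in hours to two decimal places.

The shift: 9:17 AM–6:24 PM = 9 h 7 min; less 30 min break → 8 h 37 min

8.62 hours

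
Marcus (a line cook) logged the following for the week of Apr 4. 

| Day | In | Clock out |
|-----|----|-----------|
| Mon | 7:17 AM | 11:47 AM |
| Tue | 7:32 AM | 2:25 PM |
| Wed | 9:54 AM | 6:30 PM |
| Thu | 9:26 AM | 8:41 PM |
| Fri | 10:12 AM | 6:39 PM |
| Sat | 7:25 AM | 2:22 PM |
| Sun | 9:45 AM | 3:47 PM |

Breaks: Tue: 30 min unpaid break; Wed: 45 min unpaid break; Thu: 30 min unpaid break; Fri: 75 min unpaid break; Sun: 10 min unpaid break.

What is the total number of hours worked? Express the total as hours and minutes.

49 h 30 min

Mon: 7:17 AM–11:47 AM = 4 h 30 min
Tue: 7:32 AM–2:25 PM = 6 h 53 min; less 30 min break → 6 h 23 min
Wed: 9:54 AM–6:30 PM = 8 h 36 min; less 45 min break → 7 h 51 min
Thu: 9:26 AM–8:41 PM = 11 h 15 min; less 30 min break → 10 h 45 min
Fri: 10:12 AM–6:39 PM = 8 h 27 min; less 75 min break → 7 h 12 min
Sat: 7:25 AM–2:22 PM = 6 h 57 min
Sun: 9:45 AM–3:47 PM = 6 h 2 min; less 10 min break → 5 h 52 min
Total: 4 h 30 min + 6 h 23 min + 7 h 51 min + 10 h 45 min + 7 h 12 min + 6 h 57 min + 5 h 52 min = 49 h 30 min.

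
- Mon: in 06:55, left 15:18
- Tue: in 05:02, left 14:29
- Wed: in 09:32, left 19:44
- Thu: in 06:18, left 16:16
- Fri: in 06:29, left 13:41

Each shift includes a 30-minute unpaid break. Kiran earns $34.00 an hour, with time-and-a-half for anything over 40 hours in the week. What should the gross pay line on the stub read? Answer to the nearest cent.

Mon: 06:55–15:18 = 8 h 23 min; less 30 min break → 7 h 53 min
Tue: 05:02–14:29 = 9 h 27 min; less 30 min break → 8 h 57 min
Wed: 09:32–19:44 = 10 h 12 min; less 30 min break → 9 h 42 min
Thu: 06:18–16:16 = 9 h 58 min; less 30 min break → 9 h 28 min
Fri: 06:29–13:41 = 7 h 12 min; less 30 min break → 6 h 42 min
Total worked: 42 h 42 min = 2562 min.
Regular 40 h 0 min = 2400 min at $34.00/h; overtime 2 h 42 min = 162 min at $51.00/h.
Pay = (2400 × $34.00 + 162 × $51.00) ÷ 60 = $1497.70.

$1497.70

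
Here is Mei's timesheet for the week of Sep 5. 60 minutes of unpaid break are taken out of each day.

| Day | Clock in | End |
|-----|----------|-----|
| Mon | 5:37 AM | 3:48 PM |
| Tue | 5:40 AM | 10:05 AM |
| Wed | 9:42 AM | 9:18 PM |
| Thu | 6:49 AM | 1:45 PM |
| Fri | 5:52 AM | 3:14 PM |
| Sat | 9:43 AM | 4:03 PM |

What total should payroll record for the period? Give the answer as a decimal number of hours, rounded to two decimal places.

42.83 hours

Mon: 5:37 AM–3:48 PM = 10 h 11 min; less 60 min break → 9 h 11 min
Tue: 5:40 AM–10:05 AM = 4 h 25 min; less 60 min break → 3 h 25 min
Wed: 9:42 AM–9:18 PM = 11 h 36 min; less 60 min break → 10 h 36 min
Thu: 6:49 AM–1:45 PM = 6 h 56 min; less 60 min break → 5 h 56 min
Fri: 5:52 AM–3:14 PM = 9 h 22 min; less 60 min break → 8 h 22 min
Sat: 9:43 AM–4:03 PM = 6 h 20 min; less 60 min break → 5 h 20 min
Total: 9 h 11 min + 3 h 25 min + 10 h 36 min + 5 h 56 min + 8 h 22 min + 5 h 20 min = 42 h 50 min.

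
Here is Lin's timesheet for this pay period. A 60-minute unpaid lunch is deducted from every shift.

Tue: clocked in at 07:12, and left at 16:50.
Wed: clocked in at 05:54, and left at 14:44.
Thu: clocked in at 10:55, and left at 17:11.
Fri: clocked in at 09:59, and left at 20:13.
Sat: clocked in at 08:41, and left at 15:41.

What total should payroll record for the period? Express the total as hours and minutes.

Tue: 07:12–16:50 = 9 h 38 min; less 60 min break → 8 h 38 min
Wed: 05:54–14:44 = 8 h 50 min; less 60 min break → 7 h 50 min
Thu: 10:55–17:11 = 6 h 16 min; less 60 min break → 5 h 16 min
Fri: 09:59–20:13 = 10 h 14 min; less 60 min break → 9 h 14 min
Sat: 08:41–15:41 = 7 h 0 min; less 60 min break → 6 h 0 min
Total: 8 h 38 min + 7 h 50 min + 5 h 16 min + 9 h 14 min + 6 h 0 min = 36 h 58 min.

36 h 58 min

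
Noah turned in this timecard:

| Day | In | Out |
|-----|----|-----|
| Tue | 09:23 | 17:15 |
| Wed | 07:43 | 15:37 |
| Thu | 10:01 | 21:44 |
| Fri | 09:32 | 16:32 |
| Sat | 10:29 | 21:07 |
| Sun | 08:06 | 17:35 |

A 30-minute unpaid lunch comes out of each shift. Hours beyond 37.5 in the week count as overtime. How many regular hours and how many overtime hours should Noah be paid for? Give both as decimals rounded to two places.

Tue: 09:23–17:15 = 7 h 52 min; less 30 min break → 7 h 22 min
Wed: 07:43–15:37 = 7 h 54 min; less 30 min break → 7 h 24 min
Thu: 10:01–21:44 = 11 h 43 min; less 30 min break → 11 h 13 min
Fri: 09:32–16:32 = 7 h 0 min; less 30 min break → 6 h 30 min
Sat: 10:29–21:07 = 10 h 38 min; less 30 min break → 10 h 8 min
Sun: 08:06–17:35 = 9 h 29 min; less 30 min break → 8 h 59 min
Total worked: 51 h 36 min = 51.60 h.
Threshold 37.5 h → overtime 14 h 6 min, regular 37 h 30 min.

Regular 37.50 hours, overtime 14.10 hours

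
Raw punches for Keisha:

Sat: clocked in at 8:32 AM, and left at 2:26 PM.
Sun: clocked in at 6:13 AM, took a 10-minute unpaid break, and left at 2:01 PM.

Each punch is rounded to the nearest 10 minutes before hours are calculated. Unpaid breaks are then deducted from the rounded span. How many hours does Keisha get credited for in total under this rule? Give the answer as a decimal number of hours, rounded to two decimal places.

13.67 hours

Sat: in 8:32 AM→8:30 AM, out 2:26 PM→2:30 PM; 6 h 0 min
Sun: in 6:13 AM→6:10 AM, out 2:01 PM→2:00 PM; 7 h 50 min − 10 min = 7 h 40 min
Total credited: 13 h 40 min.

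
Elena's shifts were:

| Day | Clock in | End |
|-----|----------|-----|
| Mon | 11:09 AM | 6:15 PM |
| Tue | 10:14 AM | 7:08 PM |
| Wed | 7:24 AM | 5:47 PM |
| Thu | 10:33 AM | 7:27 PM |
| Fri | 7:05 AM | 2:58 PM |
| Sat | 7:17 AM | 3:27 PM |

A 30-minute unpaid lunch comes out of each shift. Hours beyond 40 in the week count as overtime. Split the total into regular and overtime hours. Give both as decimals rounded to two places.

Regular 40.00 hours, overtime 8.33 hours

Mon: 11:09 AM–6:15 PM = 7 h 6 min; less 30 min break → 6 h 36 min
Tue: 10:14 AM–7:08 PM = 8 h 54 min; less 30 min break → 8 h 24 min
Wed: 7:24 AM–5:47 PM = 10 h 23 min; less 30 min break → 9 h 53 min
Thu: 10:33 AM–7:27 PM = 8 h 54 min; less 30 min break → 8 h 24 min
Fri: 7:05 AM–2:58 PM = 7 h 53 min; less 30 min break → 7 h 23 min
Sat: 7:17 AM–3:27 PM = 8 h 10 min; less 30 min break → 7 h 40 min
Total worked: 48 h 20 min = 48.33 h.
Threshold 40 h → overtime 8 h 20 min, regular 40 h 0 min.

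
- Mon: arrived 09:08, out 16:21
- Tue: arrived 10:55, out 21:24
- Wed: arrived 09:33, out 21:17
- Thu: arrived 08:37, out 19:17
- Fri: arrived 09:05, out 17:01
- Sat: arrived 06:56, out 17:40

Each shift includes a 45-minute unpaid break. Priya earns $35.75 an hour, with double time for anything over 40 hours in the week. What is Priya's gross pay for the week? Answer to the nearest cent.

$2450.07

Mon: 09:08–16:21 = 7 h 13 min; less 45 min break → 6 h 28 min
Tue: 10:55–21:24 = 10 h 29 min; less 45 min break → 9 h 44 min
Wed: 09:33–21:17 = 11 h 44 min; less 45 min break → 10 h 59 min
Thu: 08:37–19:17 = 10 h 40 min; less 45 min break → 9 h 55 min
Fri: 09:05–17:01 = 7 h 56 min; less 45 min break → 7 h 11 min
Sat: 06:56–17:40 = 10 h 44 min; less 45 min break → 9 h 59 min
Total worked: 54 h 16 min = 3256 min.
Regular 40 h 0 min = 2400 min at $35.75/h; overtime 14 h 16 min = 856 min at $71.50/h.
Pay = (2400 × $35.75 + 856 × $71.50) ÷ 60 = $2450.07.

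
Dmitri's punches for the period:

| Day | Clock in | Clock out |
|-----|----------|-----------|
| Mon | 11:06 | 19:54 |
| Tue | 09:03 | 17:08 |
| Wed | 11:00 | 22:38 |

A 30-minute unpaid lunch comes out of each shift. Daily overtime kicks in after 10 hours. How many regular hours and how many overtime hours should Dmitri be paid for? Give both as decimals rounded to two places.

Mon: 11:06–19:54 = 8 h 48 min; less 30 min break → 8 h 18 min
Tue: 09:03–17:08 = 8 h 5 min; less 30 min break → 7 h 35 min
Wed: 11:00–22:38 = 11 h 38 min; less 30 min break → 11 h 8 min
Mon reg 8 h 18 min / OT 0 h 0 min; Tue reg 7 h 35 min / OT 0 h 0 min; Wed reg 10 h 0 min / OT 1 h 8 min.
Totals: regular 25 h 53 min, overtime 1 h 8 min.

Regular 25.88 hours, overtime 1.13 hours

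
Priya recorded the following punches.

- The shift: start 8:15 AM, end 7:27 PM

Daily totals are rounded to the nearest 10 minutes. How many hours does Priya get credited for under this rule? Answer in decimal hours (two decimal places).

The shift: 8:15 AM–7:27 PM = 11 h 12 min → rounds to 11 h 10 min

11.17 hours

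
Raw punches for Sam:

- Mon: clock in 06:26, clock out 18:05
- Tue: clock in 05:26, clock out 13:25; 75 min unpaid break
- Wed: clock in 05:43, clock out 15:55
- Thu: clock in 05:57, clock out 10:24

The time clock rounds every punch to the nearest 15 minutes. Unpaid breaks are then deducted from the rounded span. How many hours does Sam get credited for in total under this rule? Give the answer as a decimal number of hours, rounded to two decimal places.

33.00 hours

Mon: in 06:26→06:30, out 18:05→18:00; 11 h 30 min
Tue: in 05:26→05:30, out 13:25→13:30; 8 h 0 min − 75 min = 6 h 45 min
Wed: in 05:43→05:45, out 15:55→16:00; 10 h 15 min
Thu: in 05:57→06:00, out 10:24→10:30; 4 h 30 min
Total credited: 33 h 0 min.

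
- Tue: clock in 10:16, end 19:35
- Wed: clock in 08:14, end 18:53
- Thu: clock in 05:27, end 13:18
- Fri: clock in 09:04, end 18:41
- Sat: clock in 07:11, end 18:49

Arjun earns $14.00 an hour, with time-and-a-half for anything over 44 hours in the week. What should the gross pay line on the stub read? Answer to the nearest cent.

$722.40

Tue: 10:16–19:35 = 9 h 19 min
Wed: 08:14–18:53 = 10 h 39 min
Thu: 05:27–13:18 = 7 h 51 min
Fri: 09:04–18:41 = 9 h 37 min
Sat: 07:11–18:49 = 11 h 38 min
Total worked: 49 h 4 min = 2944 min.
Regular 44 h 0 min = 2640 min at $14.00/h; overtime 5 h 4 min = 304 min at $21.00/h.
Pay = (2640 × $14.00 + 304 × $21.00) ÷ 60 = $722.40.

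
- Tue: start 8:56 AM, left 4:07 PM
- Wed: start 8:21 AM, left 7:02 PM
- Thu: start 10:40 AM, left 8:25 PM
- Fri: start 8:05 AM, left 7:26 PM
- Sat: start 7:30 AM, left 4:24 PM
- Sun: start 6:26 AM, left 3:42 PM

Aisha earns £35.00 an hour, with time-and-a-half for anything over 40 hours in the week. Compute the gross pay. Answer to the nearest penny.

£2299.50

Tue: 8:56 AM–4:07 PM = 7 h 11 min
Wed: 8:21 AM–7:02 PM = 10 h 41 min
Thu: 10:40 AM–8:25 PM = 9 h 45 min
Fri: 8:05 AM–7:26 PM = 11 h 21 min
Sat: 7:30 AM–4:24 PM = 8 h 54 min
Sun: 6:26 AM–3:42 PM = 9 h 16 min
Total worked: 57 h 8 min = 3428 min.
Regular 40 h 0 min = 2400 min at £35.00/h; overtime 17 h 8 min = 1028 min at £52.50/h.
Pay = (2400 × £35.00 + 1028 × £52.50) ÷ 60 = £2299.50.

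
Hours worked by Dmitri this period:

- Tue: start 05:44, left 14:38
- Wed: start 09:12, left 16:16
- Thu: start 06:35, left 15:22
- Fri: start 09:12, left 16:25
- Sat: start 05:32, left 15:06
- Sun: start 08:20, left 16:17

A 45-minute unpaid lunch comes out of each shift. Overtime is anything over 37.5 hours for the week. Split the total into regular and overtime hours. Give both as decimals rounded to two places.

Tue: 05:44–14:38 = 8 h 54 min; less 45 min break → 8 h 9 min
Wed: 09:12–16:16 = 7 h 4 min; less 45 min break → 6 h 19 min
Thu: 06:35–15:22 = 8 h 47 min; less 45 min break → 8 h 2 min
Fri: 09:12–16:25 = 7 h 13 min; less 45 min break → 6 h 28 min
Sat: 05:32–15:06 = 9 h 34 min; less 45 min break → 8 h 49 min
Sun: 08:20–16:17 = 7 h 57 min; less 45 min break → 7 h 12 min
Total worked: 44 h 59 min = 44.98 h.
Threshold 37.5 h → overtime 7 h 29 min, regular 37 h 30 min.

Regular 37.50 hours, overtime 7.48 hours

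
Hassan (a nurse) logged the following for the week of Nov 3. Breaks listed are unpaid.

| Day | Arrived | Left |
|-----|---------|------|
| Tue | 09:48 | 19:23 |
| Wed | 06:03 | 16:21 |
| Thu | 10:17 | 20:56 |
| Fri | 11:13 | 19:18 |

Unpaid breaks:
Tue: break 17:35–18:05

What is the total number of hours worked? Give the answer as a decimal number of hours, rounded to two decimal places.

Tue: 09:48–19:23 = 9 h 35 min; less 30 min break → 9 h 5 min
Wed: 06:03–16:21 = 10 h 18 min
Thu: 10:17–20:56 = 10 h 39 min
Fri: 11:13–19:18 = 8 h 5 min
Total: 9 h 5 min + 10 h 18 min + 10 h 39 min + 8 h 5 min = 38 h 7 min.

38.12 hours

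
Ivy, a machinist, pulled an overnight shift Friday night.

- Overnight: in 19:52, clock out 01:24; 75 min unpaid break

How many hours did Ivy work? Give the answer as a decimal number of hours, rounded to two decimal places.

4.28 hours

Overnight: 19:52 → midnight = 4 h 8 min; midnight → 01:24 = 1 h 24 min; span 5 h 32 min; less 75 min break → 4 h 17 min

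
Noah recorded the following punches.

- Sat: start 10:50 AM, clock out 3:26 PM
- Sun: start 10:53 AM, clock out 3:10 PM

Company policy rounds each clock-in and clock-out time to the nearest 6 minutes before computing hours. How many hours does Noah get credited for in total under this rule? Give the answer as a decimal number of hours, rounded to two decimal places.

Sat: in 10:50 AM→10:48 AM, out 3:26 PM→3:24 PM; 4 h 36 min
Sun: in 10:53 AM→10:54 AM, out 3:10 PM→3:12 PM; 4 h 18 min
Total credited: 8 h 54 min.

8.90 hours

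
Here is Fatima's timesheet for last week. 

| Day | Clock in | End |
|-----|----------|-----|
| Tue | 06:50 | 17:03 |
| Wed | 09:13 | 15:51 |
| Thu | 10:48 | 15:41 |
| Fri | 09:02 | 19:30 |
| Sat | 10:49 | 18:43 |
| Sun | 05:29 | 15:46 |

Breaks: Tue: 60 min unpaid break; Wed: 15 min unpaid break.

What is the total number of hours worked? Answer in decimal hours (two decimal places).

49.13 hours

Tue: 06:50–17:03 = 10 h 13 min; less 60 min break → 9 h 13 min
Wed: 09:13–15:51 = 6 h 38 min; less 15 min break → 6 h 23 min
Thu: 10:48–15:41 = 4 h 53 min
Fri: 09:02–19:30 = 10 h 28 min
Sat: 10:49–18:43 = 7 h 54 min
Sun: 05:29–15:46 = 10 h 17 min
Total: 9 h 13 min + 6 h 23 min + 4 h 53 min + 10 h 28 min + 7 h 54 min + 10 h 17 min = 49 h 8 min.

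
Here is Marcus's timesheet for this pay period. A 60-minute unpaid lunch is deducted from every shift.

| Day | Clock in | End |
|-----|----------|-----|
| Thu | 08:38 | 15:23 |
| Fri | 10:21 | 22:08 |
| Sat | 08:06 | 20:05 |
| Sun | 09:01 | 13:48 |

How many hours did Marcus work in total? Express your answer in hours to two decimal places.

31.30 hours

Thu: 08:38–15:23 = 6 h 45 min; less 60 min break → 5 h 45 min
Fri: 10:21–22:08 = 11 h 47 min; less 60 min break → 10 h 47 min
Sat: 08:06–20:05 = 11 h 59 min; less 60 min break → 10 h 59 min
Sun: 09:01–13:48 = 4 h 47 min; less 60 min break → 3 h 47 min
Total: 5 h 45 min + 10 h 47 min + 10 h 59 min + 3 h 47 min = 31 h 18 min.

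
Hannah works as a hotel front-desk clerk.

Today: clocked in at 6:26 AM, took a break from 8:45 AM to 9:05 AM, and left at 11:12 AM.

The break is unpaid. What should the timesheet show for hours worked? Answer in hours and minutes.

Today: 6:26 AM–11:12 AM = 4 h 46 min; less 20 min break → 4 h 26 min

4 h 26 min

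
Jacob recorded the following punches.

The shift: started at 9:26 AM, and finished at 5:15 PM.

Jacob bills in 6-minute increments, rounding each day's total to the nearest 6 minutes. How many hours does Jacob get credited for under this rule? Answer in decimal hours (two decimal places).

7.80 hours

The shift: 9:26 AM–5:15 PM = 7 h 49 min → rounds to 7 h 48 min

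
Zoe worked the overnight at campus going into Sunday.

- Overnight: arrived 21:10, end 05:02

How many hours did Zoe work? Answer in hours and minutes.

7 h 52 min

Overnight: 21:10 → midnight = 2 h 50 min; midnight → 05:02 = 5 h 2 min; span 7 h 52 min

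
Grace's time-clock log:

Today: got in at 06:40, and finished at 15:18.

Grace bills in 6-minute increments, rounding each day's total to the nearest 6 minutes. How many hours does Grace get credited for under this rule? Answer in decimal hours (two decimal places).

Today: 06:40–15:18 = 8 h 38 min → rounds to 8 h 36 min

8.60 hours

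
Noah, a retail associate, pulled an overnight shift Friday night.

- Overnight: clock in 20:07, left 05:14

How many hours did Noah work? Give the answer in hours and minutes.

9 h 7 min

Overnight: 20:07 → midnight = 3 h 53 min; midnight → 05:14 = 5 h 14 min; span 9 h 7 min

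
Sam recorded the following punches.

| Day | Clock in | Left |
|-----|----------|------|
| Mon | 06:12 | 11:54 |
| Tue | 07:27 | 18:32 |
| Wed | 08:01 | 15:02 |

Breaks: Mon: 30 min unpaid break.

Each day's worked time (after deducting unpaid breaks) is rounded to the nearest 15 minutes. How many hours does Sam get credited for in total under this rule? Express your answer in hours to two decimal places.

23.25 hours

Mon: 06:12–11:54 = 5 h 42 min − 30 min = 5 h 12 min → rounds to 5 h 15 min
Tue: 07:27–18:32 = 11 h 5 min → rounds to 11 h 0 min
Wed: 08:01–15:02 = 7 h 1 min → rounds to 7 h 0 min
Total credited: 23 h 15 min.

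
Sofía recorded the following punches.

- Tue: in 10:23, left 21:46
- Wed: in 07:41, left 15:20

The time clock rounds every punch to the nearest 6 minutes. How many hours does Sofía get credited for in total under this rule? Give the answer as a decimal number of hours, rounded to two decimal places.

19.00 hours

Tue: in 10:23→10:24, out 21:46→21:48; 11 h 24 min
Wed: in 07:41→07:42, out 15:20→15:18; 7 h 36 min
Total credited: 19 h 0 min.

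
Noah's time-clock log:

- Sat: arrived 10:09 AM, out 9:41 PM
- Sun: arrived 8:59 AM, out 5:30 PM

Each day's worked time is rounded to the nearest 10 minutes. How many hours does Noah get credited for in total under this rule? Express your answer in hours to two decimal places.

Sat: 10:09 AM–9:41 PM = 11 h 32 min → rounds to 11 h 30 min
Sun: 8:59 AM–5:30 PM = 8 h 31 min → rounds to 8 h 30 min
Total credited: 20 h 0 min.

20.00 hours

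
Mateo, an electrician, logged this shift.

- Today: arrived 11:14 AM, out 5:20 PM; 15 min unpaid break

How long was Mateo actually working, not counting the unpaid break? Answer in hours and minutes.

5 h 51 min

Today: 11:14 AM–5:20 PM = 6 h 6 min; less 15 min break → 5 h 51 min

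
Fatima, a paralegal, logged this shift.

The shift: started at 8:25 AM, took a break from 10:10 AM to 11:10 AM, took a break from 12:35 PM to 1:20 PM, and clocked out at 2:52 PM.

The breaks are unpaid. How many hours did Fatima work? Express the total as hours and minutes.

The shift: 8:25 AM–2:52 PM = 6 h 27 min; less 105 min break → 4 h 42 min

4 h 42 min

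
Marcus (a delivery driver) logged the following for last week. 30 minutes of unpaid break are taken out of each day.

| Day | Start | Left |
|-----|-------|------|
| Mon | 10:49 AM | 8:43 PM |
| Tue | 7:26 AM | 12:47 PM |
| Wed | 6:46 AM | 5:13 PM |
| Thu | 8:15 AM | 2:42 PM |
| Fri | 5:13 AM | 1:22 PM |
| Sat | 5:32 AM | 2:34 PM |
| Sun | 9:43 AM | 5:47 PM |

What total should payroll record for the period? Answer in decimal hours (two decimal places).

Mon: 10:49 AM–8:43 PM = 9 h 54 min; less 30 min break → 9 h 24 min
Tue: 7:26 AM–12:47 PM = 5 h 21 min; less 30 min break → 4 h 51 min
Wed: 6:46 AM–5:13 PM = 10 h 27 min; less 30 min break → 9 h 57 min
Thu: 8:15 AM–2:42 PM = 6 h 27 min; less 30 min break → 5 h 57 min
Fri: 5:13 AM–1:22 PM = 8 h 9 min; less 30 min break → 7 h 39 min
Sat: 5:32 AM–2:34 PM = 9 h 2 min; less 30 min break → 8 h 32 min
Sun: 9:43 AM–5:47 PM = 8 h 4 min; less 30 min break → 7 h 34 min
Total: 9 h 24 min + 4 h 51 min + 9 h 57 min + 5 h 57 min + 7 h 39 min + 8 h 32 min + 7 h 34 min = 53 h 54 min.

53.90 hours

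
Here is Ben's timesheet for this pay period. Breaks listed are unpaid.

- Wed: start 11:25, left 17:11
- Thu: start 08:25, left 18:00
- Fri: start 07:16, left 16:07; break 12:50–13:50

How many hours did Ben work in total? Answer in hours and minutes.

Wed: 11:25–17:11 = 5 h 46 min
Thu: 08:25–18:00 = 9 h 35 min
Fri: 07:16–16:07 = 8 h 51 min; less 60 min break → 7 h 51 min
Total: 5 h 46 min + 9 h 35 min + 7 h 51 min = 23 h 12 min.

23 h 12 min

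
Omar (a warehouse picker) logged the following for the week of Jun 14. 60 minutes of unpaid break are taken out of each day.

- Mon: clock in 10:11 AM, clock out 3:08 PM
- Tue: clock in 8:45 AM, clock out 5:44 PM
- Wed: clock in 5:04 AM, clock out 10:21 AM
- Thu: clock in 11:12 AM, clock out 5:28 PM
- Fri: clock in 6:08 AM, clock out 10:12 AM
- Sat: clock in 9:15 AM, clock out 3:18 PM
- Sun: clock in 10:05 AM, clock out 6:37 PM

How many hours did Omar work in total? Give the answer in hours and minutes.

37 h 8 min

Mon: 10:11 AM–3:08 PM = 4 h 57 min; less 60 min break → 3 h 57 min
Tue: 8:45 AM–5:44 PM = 8 h 59 min; less 60 min break → 7 h 59 min
Wed: 5:04 AM–10:21 AM = 5 h 17 min; less 60 min break → 4 h 17 min
Thu: 11:12 AM–5:28 PM = 6 h 16 min; less 60 min break → 5 h 16 min
Fri: 6:08 AM–10:12 AM = 4 h 4 min; less 60 min break → 3 h 4 min
Sat: 9:15 AM–3:18 PM = 6 h 3 min; less 60 min break → 5 h 3 min
Sun: 10:05 AM–6:37 PM = 8 h 32 min; less 60 min break → 7 h 32 min
Total: 3 h 57 min + 7 h 59 min + 4 h 17 min + 5 h 16 min + 3 h 4 min + 5 h 3 min + 7 h 32 min = 37 h 8 min.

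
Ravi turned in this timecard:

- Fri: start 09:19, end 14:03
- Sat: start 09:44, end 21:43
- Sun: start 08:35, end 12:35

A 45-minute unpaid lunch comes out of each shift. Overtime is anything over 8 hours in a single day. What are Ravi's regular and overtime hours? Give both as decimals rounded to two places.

Fri: 09:19–14:03 = 4 h 44 min; less 45 min break → 3 h 59 min
Sat: 09:44–21:43 = 11 h 59 min; less 45 min break → 11 h 14 min
Sun: 08:35–12:35 = 4 h 0 min; less 45 min break → 3 h 15 min
Fri reg 3 h 59 min / OT 0 h 0 min; Sat reg 8 h 0 min / OT 3 h 14 min; Sun reg 3 h 15 min / OT 0 h 0 min.
Totals: regular 15 h 14 min, overtime 3 h 14 min.

Regular 15.23 hours, overtime 3.23 hours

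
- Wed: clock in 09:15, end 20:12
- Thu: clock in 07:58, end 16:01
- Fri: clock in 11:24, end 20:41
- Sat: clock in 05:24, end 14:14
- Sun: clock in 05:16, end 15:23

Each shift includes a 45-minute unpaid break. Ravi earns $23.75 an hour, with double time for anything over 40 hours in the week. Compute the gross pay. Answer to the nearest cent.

Wed: 09:15–20:12 = 10 h 57 min; less 45 min break → 10 h 12 min
Thu: 07:58–16:01 = 8 h 3 min; less 45 min break → 7 h 18 min
Fri: 11:24–20:41 = 9 h 17 min; less 45 min break → 8 h 32 min
Sat: 05:24–14:14 = 8 h 50 min; less 45 min break → 8 h 5 min
Sun: 05:16–15:23 = 10 h 7 min; less 45 min break → 9 h 22 min
Total worked: 43 h 29 min = 2609 min.
Regular 40 h 0 min = 2400 min at $23.75/h; overtime 3 h 29 min = 209 min at $47.50/h.
Pay = (2400 × $23.75 + 209 × $47.50) ÷ 60 = $1115.46.

$1115.46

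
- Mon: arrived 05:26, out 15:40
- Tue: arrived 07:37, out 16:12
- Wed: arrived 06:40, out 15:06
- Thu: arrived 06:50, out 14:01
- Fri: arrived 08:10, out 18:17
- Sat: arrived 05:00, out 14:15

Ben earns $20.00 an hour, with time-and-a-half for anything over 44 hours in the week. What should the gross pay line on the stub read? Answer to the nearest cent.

Mon: 05:26–15:40 = 10 h 14 min
Tue: 07:37–16:12 = 8 h 35 min
Wed: 06:40–15:06 = 8 h 26 min
Thu: 06:50–14:01 = 7 h 11 min
Fri: 08:10–18:17 = 10 h 7 min
Sat: 05:00–14:15 = 9 h 15 min
Total worked: 53 h 48 min = 3228 min.
Regular 44 h 0 min = 2640 min at $20.00/h; overtime 9 h 48 min = 588 min at $30.00/h.
Pay = (2640 × $20.00 + 588 × $30.00) ÷ 60 = $1174.00.

$1174.00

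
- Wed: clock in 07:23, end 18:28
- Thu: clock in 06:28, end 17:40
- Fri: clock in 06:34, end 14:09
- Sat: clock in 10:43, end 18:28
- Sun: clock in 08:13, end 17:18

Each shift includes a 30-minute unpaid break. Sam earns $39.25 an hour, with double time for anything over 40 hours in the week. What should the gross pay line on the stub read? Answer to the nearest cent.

Wed: 07:23–18:28 = 11 h 5 min; less 30 min break → 10 h 35 min
Thu: 06:28–17:40 = 11 h 12 min; less 30 min break → 10 h 42 min
Fri: 06:34–14:09 = 7 h 35 min; less 30 min break → 7 h 5 min
Sat: 10:43–18:28 = 7 h 45 min; less 30 min break → 7 h 15 min
Sun: 08:13–17:18 = 9 h 5 min; less 30 min break → 8 h 35 min
Total worked: 44 h 12 min = 2652 min.
Regular 40 h 0 min = 2400 min at $39.25/h; overtime 4 h 12 min = 252 min at $78.50/h.
Pay = (2400 × $39.25 + 252 × $78.50) ÷ 60 = $1899.70.

$1899.70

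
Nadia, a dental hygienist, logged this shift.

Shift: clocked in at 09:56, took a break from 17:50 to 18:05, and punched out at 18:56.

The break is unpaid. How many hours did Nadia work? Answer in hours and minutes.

Shift: 09:56–18:56 = 9 h 0 min; less 15 min break → 8 h 45 min

8 h 45 min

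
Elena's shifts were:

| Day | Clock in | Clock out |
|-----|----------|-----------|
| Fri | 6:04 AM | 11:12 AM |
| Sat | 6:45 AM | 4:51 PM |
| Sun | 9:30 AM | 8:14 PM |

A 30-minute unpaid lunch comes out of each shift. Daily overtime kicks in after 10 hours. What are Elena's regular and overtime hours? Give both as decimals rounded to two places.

Regular 24.23 hours, overtime 0.23 hours

Fri: 6:04 AM–11:12 AM = 5 h 8 min; less 30 min break → 4 h 38 min
Sat: 6:45 AM–4:51 PM = 10 h 6 min; less 30 min break → 9 h 36 min
Sun: 9:30 AM–8:14 PM = 10 h 44 min; less 30 min break → 10 h 14 min
Fri reg 4 h 38 min / OT 0 h 0 min; Sat reg 9 h 36 min / OT 0 h 0 min; Sun reg 10 h 0 min / OT 0 h 14 min.
Totals: regular 24 h 14 min, overtime 0 h 14 min.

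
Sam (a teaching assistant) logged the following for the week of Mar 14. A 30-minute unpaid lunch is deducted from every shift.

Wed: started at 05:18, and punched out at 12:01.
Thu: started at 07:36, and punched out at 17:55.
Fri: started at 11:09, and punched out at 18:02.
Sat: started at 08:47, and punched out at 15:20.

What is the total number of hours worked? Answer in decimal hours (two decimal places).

28.47 hours

Wed: 05:18–12:01 = 6 h 43 min; less 30 min break → 6 h 13 min
Thu: 07:36–17:55 = 10 h 19 min; less 30 min break → 9 h 49 min
Fri: 11:09–18:02 = 6 h 53 min; less 30 min break → 6 h 23 min
Sat: 08:47–15:20 = 6 h 33 min; less 30 min break → 6 h 3 min
Total: 6 h 13 min + 9 h 49 min + 6 h 23 min + 6 h 3 min = 28 h 28 min.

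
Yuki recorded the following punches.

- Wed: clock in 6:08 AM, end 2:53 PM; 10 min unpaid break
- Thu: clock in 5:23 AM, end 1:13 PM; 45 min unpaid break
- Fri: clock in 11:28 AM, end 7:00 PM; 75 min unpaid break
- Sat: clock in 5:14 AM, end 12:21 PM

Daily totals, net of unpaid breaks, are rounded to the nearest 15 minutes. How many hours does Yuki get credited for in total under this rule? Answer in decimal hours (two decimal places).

Wed: 6:08 AM–2:53 PM = 8 h 45 min − 10 min = 8 h 35 min → rounds to 8 h 30 min
Thu: 5:23 AM–1:13 PM = 7 h 50 min − 45 min = 7 h 5 min → rounds to 7 h 0 min
Fri: 11:28 AM–7:00 PM = 7 h 32 min − 75 min = 6 h 17 min → rounds to 6 h 15 min
Sat: 5:14 AM–12:21 PM = 7 h 7 min → rounds to 7 h 0 min
Total credited: 28 h 45 min.

28.75 hours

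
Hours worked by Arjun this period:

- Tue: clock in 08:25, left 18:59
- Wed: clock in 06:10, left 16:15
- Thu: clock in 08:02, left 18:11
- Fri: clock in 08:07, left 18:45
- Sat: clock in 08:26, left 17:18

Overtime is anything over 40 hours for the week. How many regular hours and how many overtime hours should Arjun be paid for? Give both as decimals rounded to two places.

Regular 40.00 hours, overtime 10.30 hours

Tue: 08:25–18:59 = 10 h 34 min
Wed: 06:10–16:15 = 10 h 5 min
Thu: 08:02–18:11 = 10 h 9 min
Fri: 08:07–18:45 = 10 h 38 min
Sat: 08:26–17:18 = 8 h 52 min
Total worked: 50 h 18 min = 50.30 h.
Threshold 40 h → overtime 10 h 18 min, regular 40 h 0 min.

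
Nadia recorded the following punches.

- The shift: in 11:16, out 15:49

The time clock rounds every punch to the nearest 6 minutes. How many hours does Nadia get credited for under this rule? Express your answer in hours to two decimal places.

The shift: in 11:16→11:18, out 15:49→15:48; 4 h 30 min

4.50 hours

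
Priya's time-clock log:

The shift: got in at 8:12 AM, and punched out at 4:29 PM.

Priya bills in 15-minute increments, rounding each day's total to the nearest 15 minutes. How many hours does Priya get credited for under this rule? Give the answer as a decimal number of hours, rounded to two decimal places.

8.25 hours

The shift: 8:12 AM–4:29 PM = 8 h 17 min → rounds to 8 h 15 min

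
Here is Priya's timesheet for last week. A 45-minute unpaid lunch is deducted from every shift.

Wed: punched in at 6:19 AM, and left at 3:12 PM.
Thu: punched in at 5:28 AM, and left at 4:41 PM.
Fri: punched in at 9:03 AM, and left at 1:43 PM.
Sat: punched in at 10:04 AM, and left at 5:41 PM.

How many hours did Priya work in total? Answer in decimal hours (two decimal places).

29.38 hours

Wed: 6:19 AM–3:12 PM = 8 h 53 min; less 45 min break → 8 h 8 min
Thu: 5:28 AM–4:41 PM = 11 h 13 min; less 45 min break → 10 h 28 min
Fri: 9:03 AM–1:43 PM = 4 h 40 min; less 45 min break → 3 h 55 min
Sat: 10:04 AM–5:41 PM = 7 h 37 min; less 45 min break → 6 h 52 min
Total: 8 h 8 min + 10 h 28 min + 3 h 55 min + 6 h 52 min = 29 h 23 min.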